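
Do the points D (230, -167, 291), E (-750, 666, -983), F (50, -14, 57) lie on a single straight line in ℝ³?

Yes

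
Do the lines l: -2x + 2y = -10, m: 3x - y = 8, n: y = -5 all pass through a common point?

The three lines meet at one point iff the augmented coefficient matrix [aᵢ bᵢ cᵢ] has rank < 3, i.e. its determinant vanishes.
Here the determinant is 6.
Nonzero, so no common point exists.

No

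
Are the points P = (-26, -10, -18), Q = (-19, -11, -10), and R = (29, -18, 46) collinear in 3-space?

PQ = (7, -1, 8), PR = (55, -8, 64).
PQ × PR = (0, -8, -1).
The cross product is nonzero, so the points do not lie on one line.

No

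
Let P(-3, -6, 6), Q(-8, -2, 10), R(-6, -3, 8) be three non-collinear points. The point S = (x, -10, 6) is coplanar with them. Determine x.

A normal to the plane is n = PQ × PR = (-4, -2, -3).
S lies in the plane iff n · PS = 0.
This gives (-4)x + (-4) = 0, so x = -1.

-1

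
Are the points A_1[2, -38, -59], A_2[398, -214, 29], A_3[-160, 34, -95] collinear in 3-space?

A_1A_2 = (396, -176, 88), A_1A_3 = (-162, 72, -36).
Each component of A_1A_3 is -9/22 times the corresponding component of A_1A_2, so A_1A_3 = -9/22·A_1A_2 and the points are collinear.

Yes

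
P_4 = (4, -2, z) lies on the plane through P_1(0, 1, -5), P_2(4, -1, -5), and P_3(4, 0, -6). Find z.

A normal to the plane is n = P_1P_2 × P_1P_3 = (2, 4, 4).
P_4 lies in the plane iff n · P_1P_4 = 0.
This gives (4)z + (16) = 0, so z = -4.

-4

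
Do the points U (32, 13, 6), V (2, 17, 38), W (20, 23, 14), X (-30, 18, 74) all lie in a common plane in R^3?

Yes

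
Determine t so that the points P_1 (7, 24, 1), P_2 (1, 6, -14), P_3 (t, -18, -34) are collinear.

Direction P_1P_2 = (-6, -18, -15). From the y-coordinate of P_3, the parameter along the line is τ = (-18 − 24)/(-18) = 7/3.
Then t = 7 + 7/3·(-6) = -7.

-7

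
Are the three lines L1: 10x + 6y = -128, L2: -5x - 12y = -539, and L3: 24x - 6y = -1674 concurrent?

Yes

Intersecting L1 and L2: solving the 2×2 system gives (x, y) = (-53, 67).
Substitute into L3: (24)(-53) + (-6)(67) = -1674.
This equals -1674, so (-53, 67) lies on all three lines and they are concurrent.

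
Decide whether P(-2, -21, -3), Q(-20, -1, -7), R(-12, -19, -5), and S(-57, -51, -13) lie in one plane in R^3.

With P as base: PQ = (-18, 20, -4), PR = (-10, 2, -2), PS = (-55, -30, -10).
PR × PS = (-80, 10, 410).
PQ · (PR × PS) = 0.
The scalar triple product vanishes, so the four points are coplanar.

Yes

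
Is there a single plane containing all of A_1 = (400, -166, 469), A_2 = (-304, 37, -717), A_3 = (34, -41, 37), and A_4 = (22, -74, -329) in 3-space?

Yes

The four points are coplanar iff the 3×3 determinant with rows A_1A_2, A_1A_3, A_1A_4 is zero.
Rows: (-704, 203, -1186), (-366, 125, -432), (-378, 92, -798).
Expanding along the first row: (-704)(-60006) − (203)(128772) + (-1186)(13578) = 0.
Zero determinant ⇒ coplanar.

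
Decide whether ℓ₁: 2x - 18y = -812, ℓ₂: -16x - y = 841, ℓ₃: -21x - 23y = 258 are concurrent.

Intersecting ℓ₁ and ℓ₂: solving the 2×2 system gives (x, y) = (-55, 39).
Substitute into ℓ₃: (-21)(-55) + (-23)(39) = 258.
This equals 258, so (-55, 39) lies on all three lines and they are concurrent.

Yes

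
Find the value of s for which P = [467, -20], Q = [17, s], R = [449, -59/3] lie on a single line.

-35/3

Collinearity: (Q − P) must be parallel to (R − P) = (-18, 1/3).
Cross-multiplying the components: (s − (-20))·(-18) = (-450)·(1/3).
Solving gives s = -35/3.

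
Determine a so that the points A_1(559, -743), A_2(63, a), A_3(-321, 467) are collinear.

-61

Collinearity: (A_2 − A_1) must be parallel to (A_3 − A_1) = (-880, 1210).
Cross-multiplying the components: (a − (-743))·(-880) = (-496)·(1210).
Solving gives a = -61.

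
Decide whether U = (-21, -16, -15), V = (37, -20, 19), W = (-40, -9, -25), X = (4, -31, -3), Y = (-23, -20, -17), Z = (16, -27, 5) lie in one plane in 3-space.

The plane through U, V, W has normal n = UV × UW = (-198, -66, 330) and equation n·P = 264.
Checking the remaining points: n·X = 264, n·Y = 264, n·Z = 264.
All equal 264, so all 6 points lie in one plane.

Yes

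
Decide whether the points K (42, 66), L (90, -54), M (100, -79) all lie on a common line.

Yes

KL = (48, -120), KM = (58, -145).
det[KL; KM] = (48)(-145) − (-120)(58) = 0.
The determinant is zero, so the points are collinear.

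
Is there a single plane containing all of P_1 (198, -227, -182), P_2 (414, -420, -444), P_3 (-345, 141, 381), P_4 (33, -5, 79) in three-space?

Yes

The four points are coplanar iff the 3×3 determinant with rows P_1P_2, P_1P_3, P_1P_4 is zero.
Rows: (216, -193, -262), (-543, 368, 563), (-165, 222, 261).
Expanding along the first row: (216)(-28938) − (-193)(-48828) + (-262)(-59826) = 0.
Zero determinant ⇒ coplanar.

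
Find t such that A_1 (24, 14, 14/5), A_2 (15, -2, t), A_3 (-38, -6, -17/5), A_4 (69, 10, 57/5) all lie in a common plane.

24/5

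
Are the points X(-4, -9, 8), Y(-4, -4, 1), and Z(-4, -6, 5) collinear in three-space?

XY = (0, 5, -7), XZ = (0, 3, -3).
Comparing components 2 and 3: (5)(-3) − (-7)(3) = 6 ≠ 0, so XY and XZ are not parallel and the points are not collinear.

No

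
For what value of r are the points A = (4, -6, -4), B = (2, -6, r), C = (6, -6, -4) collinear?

Direction AC = (2, 0, 0). From the x-coordinate of B, the parameter along the line is τ = (2 − 4)/2 = -1.
Then r = (-4) + (-1)·(0) = -4.

-4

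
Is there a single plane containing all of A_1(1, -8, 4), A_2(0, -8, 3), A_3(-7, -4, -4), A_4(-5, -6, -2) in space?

Yes

The four points are coplanar iff the 3×3 determinant with rows A_1A_2, A_1A_3, A_1A_4 is zero.
Rows: (-1, 0, -1), (-8, 4, -8), (-6, 2, -6).
Expanding along the first row: (-1)(-8) − (0)(0) + (-1)(8) = 0.
Zero determinant ⇒ coplanar.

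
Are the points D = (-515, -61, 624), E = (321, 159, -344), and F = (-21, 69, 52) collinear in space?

DE = (836, 220, -968), DF = (494, 130, -572).
DE × DF = (0, 0, 0).
The cross product vanishes, so the three points are collinear.

Yes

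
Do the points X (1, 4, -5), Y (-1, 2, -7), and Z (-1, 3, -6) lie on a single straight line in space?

XY = (-2, -2, -2), XZ = (-2, -1, -1).
Comparing components 3 and 1: (-2)(-2) − (-2)(-1) = 2 ≠ 0, so XY and XZ are not parallel and the points are not collinear.

No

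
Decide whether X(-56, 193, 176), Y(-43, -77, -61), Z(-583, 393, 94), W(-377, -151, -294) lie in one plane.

Yes

A normal to the plane through X, Y, Z is n = XY × XZ = (69540, 125965, -139690).
The plane has equation n·P = -4168435. For W: n·W = -4168435.
Equal, so W lies in the plane and all four are coplanar.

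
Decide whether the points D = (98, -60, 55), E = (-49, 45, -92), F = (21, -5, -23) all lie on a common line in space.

DE = (-147, 105, -147), DF = (-77, 55, -78).
Comparing components 2 and 3: (105)(-78) − (-147)(55) = -105 ≠ 0, so DE and DF are not parallel and the points are not collinear.

No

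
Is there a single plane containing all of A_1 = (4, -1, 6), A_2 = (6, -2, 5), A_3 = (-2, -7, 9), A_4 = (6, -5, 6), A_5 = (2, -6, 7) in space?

The plane through A_1, A_2, A_3 has normal n = A_1A_2 × A_1A_3 = (-9, 0, -18) and equation n·P = -144.
Checking the remaining points: n·A_4 = -162, n·A_5 = -144.
Since n·A_4 = -162 ≠ -144, A_4 is off the plane and the points are not all coplanar.

No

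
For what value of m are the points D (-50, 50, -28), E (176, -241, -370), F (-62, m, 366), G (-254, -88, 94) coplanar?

The points are coplanar iff DE · (DF × DG) = 0.
Expanding, this is linear in m: (-42196)m + (36794912) = 0.
So m = 872.

872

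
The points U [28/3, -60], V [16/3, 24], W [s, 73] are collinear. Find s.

3

The three points are collinear iff det[UV; UW] = 0.
This determinant is linear in s: (-84)s + (252) = 0, so s = 3.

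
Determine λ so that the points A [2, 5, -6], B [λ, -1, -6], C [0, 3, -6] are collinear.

Direction AC = (-2, -2, 0). From the y-coordinate of B, the parameter along the line is τ = (-1 − 5)/(-2) = 3.
Then λ = 2 + 3·(-2) = -4.

-4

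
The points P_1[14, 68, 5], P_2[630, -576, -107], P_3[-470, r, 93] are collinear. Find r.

574

Collinearity requires P_1P_2 × P_1P_3 = 0; each component is linear in r.
The x-component gives (112)r + (-64288) = 0, so r = 574.
The remaining components then also vanish.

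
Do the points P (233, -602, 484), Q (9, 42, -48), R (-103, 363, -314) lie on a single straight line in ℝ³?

No

PQ = (-224, 644, -532), PR = (-336, 965, -798).
PQ × PR = (-532, 0, 224).
The cross product is nonzero, so the points do not lie on one line.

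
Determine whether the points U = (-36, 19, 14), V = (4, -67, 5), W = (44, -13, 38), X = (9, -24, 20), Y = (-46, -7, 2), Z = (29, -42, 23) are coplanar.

Yes

The plane through U, V, W has normal n = UV × UW = (-2352, -1680, 5600) and equation n·P = 131152.
Checking the remaining points: n·X = 131152, n·Y = 131152, n·Z = 131152.
All equal 131152, so all 6 points lie in one plane.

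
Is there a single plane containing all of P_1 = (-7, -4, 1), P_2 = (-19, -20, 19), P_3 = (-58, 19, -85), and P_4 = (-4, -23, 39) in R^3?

No

The four points are coplanar iff the 3×3 determinant with rows P_1P_2, P_1P_3, P_1P_4 is zero.
Rows: (-12, -16, 18), (-51, 23, -86), (3, -19, 38).
Expanding along the first row: (-12)(-760) − (-16)(-1680) + (18)(900) = -1560.
Nonzero ⇒ not coplanar.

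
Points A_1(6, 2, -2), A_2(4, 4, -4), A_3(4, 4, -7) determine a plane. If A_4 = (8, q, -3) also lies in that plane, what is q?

Coplanarity requires A_1A_2 · (A_1A_3 × A_1A_4) = 0.
A_1A_2 = (-2, 2, -2), A_1A_3 = (-2, 2, -5); the triple product is linear in q with coefficient -6 and constant term 0.
Setting it to zero: q = 0.

0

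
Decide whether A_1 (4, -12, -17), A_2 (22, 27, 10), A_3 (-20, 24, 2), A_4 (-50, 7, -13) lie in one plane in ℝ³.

Yes

With A_1 as base: A_1A_2 = (18, 39, 27), A_1A_3 = (-24, 36, 19), A_1A_4 = (-54, 19, 4).
A_1A_3 × A_1A_4 = (-217, -930, 1488).
A_1A_2 · (A_1A_3 × A_1A_4) = 0.
The scalar triple product vanishes, so the four points are coplanar.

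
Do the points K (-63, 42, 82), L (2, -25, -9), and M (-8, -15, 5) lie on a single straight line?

KL = (65, -67, -91), KM = (55, -57, -77).
Comparing components 2 and 3: (-67)(-77) − (-91)(-57) = -28 ≠ 0, so KL and KM are not parallel and the points are not collinear.

No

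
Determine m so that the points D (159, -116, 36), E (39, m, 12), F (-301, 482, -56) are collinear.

40

Direction DF = (-460, 598, -92). From the x-coordinate of E, the parameter along the line is τ = (39 − 159)/(-460) = 6/23.
Then m = (-116) + 6/23·(598) = 40.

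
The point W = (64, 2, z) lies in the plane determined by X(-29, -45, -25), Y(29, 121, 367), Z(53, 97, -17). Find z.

-688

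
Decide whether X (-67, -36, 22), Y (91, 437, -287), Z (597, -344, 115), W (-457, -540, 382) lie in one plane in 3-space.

No

A normal to the plane through X, Y, Z is n = XY × XZ = (-51183, -219870, -362736).
The plane has equation n·P = 3364389. For W: n·W = 3555279.
3555279 ≠ 3364389, so W is off the plane.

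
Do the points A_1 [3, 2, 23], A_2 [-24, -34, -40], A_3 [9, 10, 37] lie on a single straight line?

Yes

A_1A_2 = (-27, -36, -63), A_1A_3 = (6, 8, 14).
Each component of A_1A_3 is -2/9 times the corresponding component of A_1A_2, so A_1A_3 = -2/9·A_1A_2 and the points are collinear.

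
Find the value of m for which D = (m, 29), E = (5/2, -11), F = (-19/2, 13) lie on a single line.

-35/2

The three points are collinear iff det[DE; DF] = 0.
This determinant is linear in m: (-24)m + (-420) = 0, so m = -35/2.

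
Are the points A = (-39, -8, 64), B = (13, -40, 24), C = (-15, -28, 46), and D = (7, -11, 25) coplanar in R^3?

A normal to the plane through A, B, C is n = AB × AC = (-224, -24, -272).
The plane has equation n·P = -8480. For D: n·D = -8104.
-8104 ≠ -8480, so D is off the plane.

No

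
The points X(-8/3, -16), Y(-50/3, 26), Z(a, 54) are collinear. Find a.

The three points are collinear iff det[XY; XZ] = 0.
This determinant is linear in a: (-42)a + (-1092) = 0, so a = -26.

-26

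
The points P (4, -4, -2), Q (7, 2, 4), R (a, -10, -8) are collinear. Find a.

Direction PQ = (3, 6, 6). From the y-coordinate of R, the parameter along the line is τ = (-10 − (-4))/6 = -1.
Then a = 4 + (-1)·(3) = 1.

1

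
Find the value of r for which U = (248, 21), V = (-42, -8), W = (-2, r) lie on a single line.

The three points are collinear iff det[UV; UW] = 0.
This determinant is linear in r: (-290)r + (-1160) = 0, so r = -4.

-4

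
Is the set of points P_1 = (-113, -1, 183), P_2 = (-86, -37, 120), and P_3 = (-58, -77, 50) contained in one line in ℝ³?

No

P_1P_2 = (27, -36, -63), P_1P_3 = (55, -76, -133).
Comparing components 3 and 1: (-63)(55) − (27)(-133) = 126 ≠ 0, so P_1P_2 and P_1P_3 are not parallel and the points are not collinear.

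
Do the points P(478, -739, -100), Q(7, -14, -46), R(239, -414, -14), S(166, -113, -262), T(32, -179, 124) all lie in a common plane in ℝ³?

No

The plane through P, Q, R has normal n = PQ × PR = (44800, 27600, 20200) and equation n·X = -1002000.
Checking the remaining points: n·S = -974400, n·T = -1002000.
Since n·S = -974400 ≠ -1002000, S is off the plane and the points are not all coplanar.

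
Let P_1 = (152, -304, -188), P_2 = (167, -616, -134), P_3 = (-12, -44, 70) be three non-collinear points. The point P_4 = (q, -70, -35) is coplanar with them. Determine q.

44

A normal to the plane is n = P_1P_2 × P_1P_3 = (-94536, -12726, -47268).
P_4 lies in the plane iff n · P_1P_4 = 0.
This gives (-94536)q + (4159584) = 0, so q = 44.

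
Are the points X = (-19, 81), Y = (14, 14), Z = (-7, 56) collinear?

XY = (33, -67), XZ = (12, -25).
det[XY; XZ] = (33)(-25) − (-67)(12) = -21.
The determinant is nonzero, so they are not collinear.

No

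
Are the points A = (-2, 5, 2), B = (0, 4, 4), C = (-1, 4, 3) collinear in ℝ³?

AB = (2, -1, 2), AC = (1, -1, 1).
Comparing components 2 and 3: (-1)(1) − (2)(-1) = 1 ≠ 0, so AB and AC are not parallel and the points are not collinear.

No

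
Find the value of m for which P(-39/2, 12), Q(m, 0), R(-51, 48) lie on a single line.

Collinearity: (Q − P) must be parallel to (R − P) = (-63/2, 36).
Cross-multiplying the components: (m − (-39/2))·(36) = (-12)·(-63/2).
Solving gives m = -9.

-9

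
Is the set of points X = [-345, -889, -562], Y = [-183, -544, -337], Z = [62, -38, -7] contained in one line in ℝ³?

No

XY = (162, 345, 225), XZ = (407, 851, 555).
Comparing components 3 and 1: (225)(407) − (162)(555) = 1665 ≠ 0, so XY and XZ are not parallel and the points are not collinear.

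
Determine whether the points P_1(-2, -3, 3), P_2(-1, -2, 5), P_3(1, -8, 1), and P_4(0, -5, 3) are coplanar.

Yes

A normal to the plane through P_1, P_2, P_3 is n = P_1P_2 × P_1P_3 = (8, 8, -8).
The plane has equation n·P = -64. For P_4: n·P_4 = -64.
Equal, so P_4 lies in the plane and all four are coplanar.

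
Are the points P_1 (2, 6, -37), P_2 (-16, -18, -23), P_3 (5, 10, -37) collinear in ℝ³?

No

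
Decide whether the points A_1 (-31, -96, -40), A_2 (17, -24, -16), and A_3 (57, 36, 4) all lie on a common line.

A_1A_2 = (48, 72, 24), A_1A_3 = (88, 132, 44).
A_1A_2 × A_1A_3 = (0, 0, 0).
The cross product vanishes, so the three points are collinear.

Yes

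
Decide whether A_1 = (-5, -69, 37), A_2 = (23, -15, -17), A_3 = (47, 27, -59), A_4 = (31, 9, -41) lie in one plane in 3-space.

Yes

With A_1 as base: A_1A_2 = (28, 54, -54), A_1A_3 = (52, 96, -96), A_1A_4 = (36, 78, -78).
A_1A_3 × A_1A_4 = (0, 600, 600).
A_1A_2 · (A_1A_3 × A_1A_4) = 0.
The scalar triple product vanishes, so the four points are coplanar.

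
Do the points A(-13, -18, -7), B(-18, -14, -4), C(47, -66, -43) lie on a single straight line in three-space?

Yes

AB = (-5, 4, 3), AC = (60, -48, -36).
Each component of AC is -12 times the corresponding component of AB, so AC = -12·AB and the points are collinear.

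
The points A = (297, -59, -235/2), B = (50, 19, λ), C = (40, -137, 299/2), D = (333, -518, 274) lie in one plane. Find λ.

Normal to plane ACD: n = (92016, 220455/2, 120771); plane equation n·P = 6634737.
Requiring n·B = 6634737: (120771)λ + (13390245/2) = 6634737.
So λ = -1/2.

-1/2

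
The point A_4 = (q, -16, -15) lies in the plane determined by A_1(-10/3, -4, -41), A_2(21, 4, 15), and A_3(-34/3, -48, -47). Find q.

The plane through A_1, A_2, A_3 has equation 2416x − 302y − (3020/3)z = 34428.
Substituting A_4: (2416)q + (19932) = 34428, so q = 6.

6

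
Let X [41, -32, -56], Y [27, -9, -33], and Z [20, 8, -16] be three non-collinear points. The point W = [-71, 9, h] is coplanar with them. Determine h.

-15

The plane through X, Y, Z has equation 77y − 77z = 1848.
Substituting W: (-77)h + (693) = 1848, so h = -15.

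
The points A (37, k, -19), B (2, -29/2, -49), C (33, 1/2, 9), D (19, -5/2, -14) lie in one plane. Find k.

-79/2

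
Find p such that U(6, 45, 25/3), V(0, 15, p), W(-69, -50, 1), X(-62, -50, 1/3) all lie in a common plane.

Coplanarity ⇔ det[UV; UW; UX] = 0.
Expanding, this is linear in p: (665)p + (-8645/3) = 0.
So p = 13/3.

13/3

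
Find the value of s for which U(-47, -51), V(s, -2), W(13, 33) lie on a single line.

-12

The three points are collinear iff det[UV; UW] = 0.
This determinant is linear in s: (84)s + (1008) = 0, so s = -12.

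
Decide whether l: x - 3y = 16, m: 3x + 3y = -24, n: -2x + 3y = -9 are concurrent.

Intersecting l and m: solving the 2×2 system gives (x, y) = (-2, -6).
Substitute into n: (-2)(-2) + (3)(-6) = -14.
But n requires -9 ≠ -14, so the three lines have no common point.

No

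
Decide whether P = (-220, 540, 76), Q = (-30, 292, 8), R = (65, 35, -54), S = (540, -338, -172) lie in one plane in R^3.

The four points are coplanar iff the 3×3 determinant with rows PQ, PR, PS is zero.
Rows: (190, -248, -68), (285, -505, -130), (760, -878, -248).
Expanding along the first row: (190)(11100) − (-248)(28120) + (-68)(133570) = 0.
Zero determinant ⇒ coplanar.

Yes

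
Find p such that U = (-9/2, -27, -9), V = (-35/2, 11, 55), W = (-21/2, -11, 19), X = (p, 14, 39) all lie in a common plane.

-8

Normal to plane UVW: n = (40, -20, 20); plane equation n·P = 180.
Requiring n·X = 180: (40)p + (500) = 180.
So p = -8.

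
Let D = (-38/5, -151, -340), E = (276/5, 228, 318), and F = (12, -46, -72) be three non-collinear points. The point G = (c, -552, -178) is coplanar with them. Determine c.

A normal to the plane is n = DE × DF = (32482, -19668/5, -4172/5).
G lies in the plane iff n · DG = 0.
This gives (32482)c + (1689064) = 0, so c = -52.

-52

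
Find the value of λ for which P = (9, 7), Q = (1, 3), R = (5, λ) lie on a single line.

5

The three points are collinear iff det[PQ; PR] = 0.
This determinant is linear in λ: (-8)λ + (40) = 0, so λ = 5.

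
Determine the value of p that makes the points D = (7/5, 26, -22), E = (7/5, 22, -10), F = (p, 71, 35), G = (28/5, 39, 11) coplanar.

63/5

The points are coplanar iff DE · (DF × DG) = 0.
Expanding, this is linear in p: (288)p + (-18144/5) = 0.
So p = 63/5.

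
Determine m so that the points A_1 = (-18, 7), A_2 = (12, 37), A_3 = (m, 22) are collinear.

-3

The three points are collinear iff det[A_1A_2; A_1A_3] = 0.
This determinant is linear in m: (-30)m + (-90) = 0, so m = -3.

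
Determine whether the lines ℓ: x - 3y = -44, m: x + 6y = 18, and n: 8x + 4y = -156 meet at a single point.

Lines aᵢx + bᵢy = cᵢ with pairwise distinct directions are concurrent exactly when det[aᵢ bᵢ cᵢ] = 0.
Here the determinant is 28.
Nonzero, so no common point exists.

No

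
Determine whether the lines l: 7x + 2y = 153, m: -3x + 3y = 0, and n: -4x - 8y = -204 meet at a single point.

Yes

Lines aᵢx + bᵢy = cᵢ with pairwise distinct directions are concurrent exactly when det[aᵢ bᵢ cᵢ] = 0.
Here the determinant is 0.
It vanishes, so the lines are concurrent at (17, 17).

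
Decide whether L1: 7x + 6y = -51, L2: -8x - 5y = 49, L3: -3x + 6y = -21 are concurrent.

Yes

The three lines meet at one point iff the augmented coefficient matrix [aᵢ bᵢ cᵢ] has rank < 3, i.e. its determinant vanishes.
Here the determinant is 0.
It vanishes, so the lines are concurrent at (-3, -5).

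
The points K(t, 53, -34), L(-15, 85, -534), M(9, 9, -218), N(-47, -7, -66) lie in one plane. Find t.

-267

The points are coplanar iff KL · (KM × KN) = 0.
Expanding, this is linear in t: (6496)t + (1734432) = 0.
So t = -267.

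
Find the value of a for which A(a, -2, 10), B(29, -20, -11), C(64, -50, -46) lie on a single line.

8

Collinearity requires AB × AC = 0; each component is linear in a.
The y-component gives (-35)a + (280) = 0, so a = 8.
The remaining components then also vanish.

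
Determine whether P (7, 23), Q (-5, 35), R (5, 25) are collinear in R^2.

PQ = (-12, 12), PR = (-2, 2).
Twice the signed area of △PQR is (-12)(2) − (12)(-2) = 0.
The triangle is degenerate (zero area), so the points are collinear.

Yes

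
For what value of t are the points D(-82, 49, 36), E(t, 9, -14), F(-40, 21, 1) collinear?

Direction DF = (42, -28, -35). From the y-coordinate of E, the parameter along the line is τ = (9 − 49)/(-28) = 10/7.
Then t = (-82) + 10/7·(42) = -22.

-22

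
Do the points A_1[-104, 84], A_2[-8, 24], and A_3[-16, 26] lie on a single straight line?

No

A_1A_2 = (96, -60), A_1A_3 = (88, -58).
If collinear, A_1A_3 would be a scalar multiple of A_1A_2. But (96)·(-58) ≠ (-60)·(88) (difference -288), so they are not parallel; the points are not collinear.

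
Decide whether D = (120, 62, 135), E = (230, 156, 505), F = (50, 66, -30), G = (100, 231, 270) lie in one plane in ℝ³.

A normal to the plane through D, E, F is n = DE × DF = (-16990, -7750, 7020).
The plane has equation n·P = -1571600. For G: n·G = -1593850.
-1593850 ≠ -1571600, so G is off the plane.

No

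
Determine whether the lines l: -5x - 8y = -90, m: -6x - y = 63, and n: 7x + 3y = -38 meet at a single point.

Lines aᵢx + bᵢy = cᵢ with pairwise distinct directions are concurrent exactly when det[aᵢ bᵢ cᵢ] = 0.
Here the determinant is 41.
Nonzero, so no common point exists.

No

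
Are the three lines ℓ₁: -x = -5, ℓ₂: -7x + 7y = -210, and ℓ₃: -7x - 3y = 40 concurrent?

Intersecting ℓ₁ and ℓ₂: solving the 2×2 system gives (x, y) = (5, -25).
Substitute into ℓ₃: (-7)(5) + (-3)(-25) = 40.
This equals 40, so (5, -25) lies on all three lines and they are concurrent.

Yes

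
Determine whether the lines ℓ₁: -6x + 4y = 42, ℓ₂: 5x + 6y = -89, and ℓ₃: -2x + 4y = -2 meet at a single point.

Lines aᵢx + bᵢy = cᵢ with pairwise distinct directions are concurrent exactly when det[aᵢ bᵢ cᵢ] = 0.
Here the determinant is 32.
Nonzero, so no common point exists.

No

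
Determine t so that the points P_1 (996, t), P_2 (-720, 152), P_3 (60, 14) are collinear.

-758/5

Collinearity: (P_1 − P_2) must be parallel to (P_3 − P_2) = (780, -138).
Cross-multiplying the components: (t − 152)·(780) = (1716)·(-138).
Solving gives t = -758/5.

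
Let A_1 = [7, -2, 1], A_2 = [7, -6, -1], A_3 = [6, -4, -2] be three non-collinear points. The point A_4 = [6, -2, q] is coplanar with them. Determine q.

The plane through A_1, A_2, A_3 has equation 8x + 2y − 4z = 48.
Substituting A_4: (-4)q + (44) = 48, so q = -1.

-1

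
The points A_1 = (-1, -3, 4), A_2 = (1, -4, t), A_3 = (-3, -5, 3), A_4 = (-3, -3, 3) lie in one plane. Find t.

Normal to plane A_1A_3A_4: n = (2, 0, -4); plane equation n·P = -18.
Requiring n·A_2 = -18: (-4)t + (2) = -18.
So t = 5.

5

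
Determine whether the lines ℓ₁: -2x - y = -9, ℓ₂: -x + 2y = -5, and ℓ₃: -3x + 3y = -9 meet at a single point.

The three lines meet at one point iff the augmented coefficient matrix [aᵢ bᵢ cᵢ] has rank < 3, i.e. its determinant vanishes.
Here the determinant is -27.
Nonzero, so no common point exists.

No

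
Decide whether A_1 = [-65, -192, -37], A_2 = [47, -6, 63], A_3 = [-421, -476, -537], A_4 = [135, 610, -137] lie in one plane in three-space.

Yes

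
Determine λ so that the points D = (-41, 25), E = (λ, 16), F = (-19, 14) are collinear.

-23

The three points are collinear iff det[DE; DF] = 0.
This determinant is linear in λ: (-11)λ + (-253) = 0, so λ = -23.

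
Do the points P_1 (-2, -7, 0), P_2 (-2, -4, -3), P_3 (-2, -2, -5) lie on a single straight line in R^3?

P_1P_2 = (0, 3, -3), P_1P_3 = (0, 5, -5).
Each component of P_1P_3 is 5/3 times the corresponding component of P_1P_2, so P_1P_3 = 5/3·P_1P_2 and the points are collinear.

Yes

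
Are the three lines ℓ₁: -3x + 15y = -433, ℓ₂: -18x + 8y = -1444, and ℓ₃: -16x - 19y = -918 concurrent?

Lines aᵢx + bᵢy = cᵢ with pairwise distinct directions are concurrent exactly when det[aᵢ bᵢ cᵢ] = 0.
Here the determinant is -470.
Nonzero, so no common point exists.

No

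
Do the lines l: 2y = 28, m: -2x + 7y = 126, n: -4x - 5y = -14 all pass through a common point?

Intersecting l and m: solving the 2×2 system gives (x, y) = (-14, 14).
Substitute into n: (-4)(-14) + (-5)(14) = -14.
This equals -14, so (-14, 14) lies on all three lines and they are concurrent.

Yes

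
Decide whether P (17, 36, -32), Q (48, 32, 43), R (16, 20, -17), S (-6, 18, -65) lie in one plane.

Yes

The four points are coplanar iff the 3×3 determinant with rows PQ, PR, PS is zero.
Rows: (31, -4, 75), (-1, -16, 15), (-23, -18, -33).
Expanding along the first row: (31)(798) − (-4)(378) + (75)(-350) = 0.
Zero determinant ⇒ coplanar.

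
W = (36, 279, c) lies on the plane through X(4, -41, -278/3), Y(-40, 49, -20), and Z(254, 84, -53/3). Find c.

Coplanarity requires XY · (XZ × XW) = 0.
XY = (-44, 90, 218/3), XZ = (250, 125, 75); the triple product is linear in c with coefficient -28000 and constant term 4200000.
Setting it to zero: c = 150.

150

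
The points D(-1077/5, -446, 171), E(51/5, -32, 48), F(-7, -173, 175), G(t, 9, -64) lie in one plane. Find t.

Coplanarity ⇔ det[DE; DF; DG] = 0.
Expanding, this is linear in t: (35235)t + (1317789) = 0.
So t = -187/5.

-187/5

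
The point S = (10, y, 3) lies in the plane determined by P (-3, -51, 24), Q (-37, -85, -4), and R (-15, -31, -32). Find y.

-16

A normal to the plane is n = PQ × PR = (2464, -1568, -1088).
S lies in the plane iff n · PS = 0.
This gives (-1568)y + (-25088) = 0, so y = -16.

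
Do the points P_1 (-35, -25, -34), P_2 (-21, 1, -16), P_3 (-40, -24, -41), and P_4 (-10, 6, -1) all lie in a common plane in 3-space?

A normal to the plane through P_1, P_2, P_3 is n = P_1P_2 × P_1P_3 = (-200, 8, 144).
The plane has equation n·P = 1904. For P_4: n·P_4 = 1904.
Equal, so P_4 lies in the plane and all four are coplanar.

Yes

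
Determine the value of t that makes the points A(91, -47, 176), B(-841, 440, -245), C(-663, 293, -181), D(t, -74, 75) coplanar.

The points are coplanar iff AB · (AC × AD) = 0.
Expanding, this is linear in t: (-30719)t + (-1873859) = 0.
So t = -61.

-61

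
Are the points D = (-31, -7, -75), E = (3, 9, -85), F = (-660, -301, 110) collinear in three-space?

DE = (34, 16, -10), DF = (-629, -294, 185).
DE × DF = (20, 0, 68).
The cross product is nonzero, so the points do not lie on one line.

No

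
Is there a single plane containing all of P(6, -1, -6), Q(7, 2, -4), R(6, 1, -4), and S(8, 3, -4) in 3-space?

Yes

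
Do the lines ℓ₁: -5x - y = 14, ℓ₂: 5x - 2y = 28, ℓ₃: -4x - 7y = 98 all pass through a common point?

Yes

Intersecting ℓ₁ and ℓ₂: solving the 2×2 system gives (x, y) = (0, -14).
Substitute into ℓ₃: (-4)(0) + (-7)(-14) = 98.
This equals 98, so (0, -14) lies on all three lines and they are concurrent.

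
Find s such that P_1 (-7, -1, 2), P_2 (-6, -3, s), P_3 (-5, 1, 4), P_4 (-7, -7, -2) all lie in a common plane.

1

The points are coplanar iff P_1P_2 · (P_1P_3 × P_1P_4) = 0.
Expanding, this is linear in s: (-12)s + (12) = 0.
So s = 1.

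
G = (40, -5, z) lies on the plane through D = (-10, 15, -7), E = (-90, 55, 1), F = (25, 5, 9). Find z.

A normal to the plane is n = DE × DF = (720, 1560, -600).
G lies in the plane iff n · DG = 0.
This gives (-600)z + (600) = 0, so z = 1.

1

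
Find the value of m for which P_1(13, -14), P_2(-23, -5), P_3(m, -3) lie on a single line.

The three points are collinear iff det[P_1P_2; P_1P_3] = 0.
This determinant is linear in m: (-9)m + (-279) = 0, so m = -31.

-31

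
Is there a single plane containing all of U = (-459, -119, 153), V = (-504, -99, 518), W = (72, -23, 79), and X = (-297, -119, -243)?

The four points are coplanar iff the 3×3 determinant with rows UV, UW, UX is zero.
Rows: (-45, 20, 365), (531, 96, -74), (162, 0, -396).
Expanding along the first row: (-45)(-38016) − (20)(-198288) + (365)(-15552) = 0.
Zero determinant ⇒ coplanar.

Yes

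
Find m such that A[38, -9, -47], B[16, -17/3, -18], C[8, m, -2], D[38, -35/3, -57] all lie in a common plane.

-3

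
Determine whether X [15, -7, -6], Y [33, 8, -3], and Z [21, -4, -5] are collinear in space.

No

XY = (18, 15, 3), XZ = (6, 3, 1).
Comparing components 2 and 3: (15)(1) − (3)(3) = 6 ≠ 0, so XY and XZ are not parallel and the points are not collinear.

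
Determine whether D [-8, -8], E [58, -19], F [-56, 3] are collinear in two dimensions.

No

DE = (66, -11), DF = (-48, 11).
Twice the signed area of △DEF is (66)(11) − (-11)(-48) = 198.
The area is nonzero, so the three points are not collinear.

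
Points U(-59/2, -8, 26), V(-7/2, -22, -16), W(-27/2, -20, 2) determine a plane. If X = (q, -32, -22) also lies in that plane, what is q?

5/2

Coplanarity requires UV · (UW × UX) = 0.
UV = (26, -14, -42), UW = (16, -12, -24); the triple product is linear in q with coefficient -168 and constant term 420.
Setting it to zero: q = 5/2.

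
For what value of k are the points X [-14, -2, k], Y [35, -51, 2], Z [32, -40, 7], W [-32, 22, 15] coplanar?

The points are coplanar iff XY · (XZ × XW) = 0.
Expanding, this is linear in k: (-518)k + (4662) = 0.
So k = 9.

9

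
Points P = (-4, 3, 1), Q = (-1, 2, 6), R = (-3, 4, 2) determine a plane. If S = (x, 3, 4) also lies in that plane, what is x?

A normal to the plane is n = PQ × PR = (-6, 2, 4).
S lies in the plane iff n · PS = 0.
This gives (-6)x + (-12) = 0, so x = -2.

-2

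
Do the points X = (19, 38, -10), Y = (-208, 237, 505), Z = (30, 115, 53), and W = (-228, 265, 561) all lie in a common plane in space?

A normal to the plane through X, Y, Z is n = XY × XZ = (-27118, 19966, -19668).
The plane has equation n·P = 440146. For W: n·W = 440146.
Equal, so W lies in the plane and all four are coplanar.

Yes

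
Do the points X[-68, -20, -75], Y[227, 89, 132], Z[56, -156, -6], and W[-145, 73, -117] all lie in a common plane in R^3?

Yes

The four points are coplanar iff the 3×3 determinant with rows XY, XZ, XW is zero.
Rows: (295, 109, 207), (124, -136, 69), (-77, 93, -42).
Expanding along the first row: (295)(-705) − (109)(105) + (207)(1060) = 0.
Zero determinant ⇒ coplanar.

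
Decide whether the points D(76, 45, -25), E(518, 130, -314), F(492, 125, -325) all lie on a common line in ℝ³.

No

DE = (442, 85, -289), DF = (416, 80, -300).
Comparing components 2 and 3: (85)(-300) − (-289)(80) = -2380 ≠ 0, so DE and DF are not parallel and the points are not collinear.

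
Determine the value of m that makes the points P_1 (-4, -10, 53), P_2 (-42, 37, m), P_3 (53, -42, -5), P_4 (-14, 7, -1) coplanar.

-53

Normal to plane P_1P_3P_4: n = (2714, 3658, 649); plane equation n·P = -13039.
Requiring n·P_2 = -13039: (649)m + (21358) = -13039.
So m = -53.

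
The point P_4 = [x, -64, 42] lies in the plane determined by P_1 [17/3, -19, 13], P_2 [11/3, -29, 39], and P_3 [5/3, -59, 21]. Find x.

1/3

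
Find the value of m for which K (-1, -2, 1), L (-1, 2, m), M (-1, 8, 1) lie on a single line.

Collinearity requires KL × KM = 0; each component is linear in m.
The x-component gives (-10)m + (10) = 0, so m = 1.
The remaining components then also vanish.

1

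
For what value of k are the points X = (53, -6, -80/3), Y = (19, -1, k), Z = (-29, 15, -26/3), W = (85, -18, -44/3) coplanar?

-2/3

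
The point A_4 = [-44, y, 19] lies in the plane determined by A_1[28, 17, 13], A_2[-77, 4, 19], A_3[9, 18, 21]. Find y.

The plane through A_1, A_2, A_3 has equation −110x + 726y − 352z = 4686.
Substituting A_4: (726)y + (-1848) = 4686, so y = 9.

9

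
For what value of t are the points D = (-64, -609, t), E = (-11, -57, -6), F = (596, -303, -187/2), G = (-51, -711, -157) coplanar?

The points are coplanar iff DE · (DF × DG) = 0.
Expanding, this is linear in t: (406818)t + (53903385) = 0.
So t = -265/2.

-265/2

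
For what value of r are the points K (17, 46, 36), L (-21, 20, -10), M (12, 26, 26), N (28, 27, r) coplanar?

Normal to plane KLM: n = (-660, -150, 630); plane equation n·P = 4560.
Requiring n·N = 4560: (630)r + (-22530) = 4560.
So r = 43.

43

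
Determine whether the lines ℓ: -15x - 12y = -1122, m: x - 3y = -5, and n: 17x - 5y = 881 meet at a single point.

Yes

The three lines meet at one point iff the augmented coefficient matrix [aᵢ bᵢ cᵢ] has rank < 3, i.e. its determinant vanishes.
Here the determinant is 0.
It vanishes, so the lines are concurrent at (58, 21).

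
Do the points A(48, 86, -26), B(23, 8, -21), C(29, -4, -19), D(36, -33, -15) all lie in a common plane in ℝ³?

No

The four points are coplanar iff the 3×3 determinant with rows AB, AC, AD is zero.
Rows: (-25, -78, 5), (-19, -90, 7), (-12, -119, 11).
Expanding along the first row: (-25)(-157) − (-78)(-125) + (5)(1181) = 80.
Nonzero ⇒ not coplanar.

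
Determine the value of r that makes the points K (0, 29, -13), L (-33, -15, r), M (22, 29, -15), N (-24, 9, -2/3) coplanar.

37/3

Coplanarity ⇔ det[KL; KM; KN] = 0.
Expanding, this is linear in r: (-440)r + (16280/3) = 0.
So r = 37/3.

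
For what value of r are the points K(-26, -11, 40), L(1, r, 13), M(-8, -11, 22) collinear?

Collinearity requires KL × KM = 0; each component is linear in r.
The x-component gives (-18)r + (-198) = 0, so r = -11.
The remaining components then also vanish.

-11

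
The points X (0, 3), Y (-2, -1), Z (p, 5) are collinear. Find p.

1

Collinearity: (Z − X) must be parallel to (Y − X) = (-2, -4).
Cross-multiplying the components: (p − 0)·(-4) = (2)·(-2).
Solving gives p = 1.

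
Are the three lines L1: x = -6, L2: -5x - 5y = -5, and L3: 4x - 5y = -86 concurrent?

The three lines meet at one point iff the augmented coefficient matrix [aᵢ bᵢ cᵢ] has rank < 3, i.e. its determinant vanishes.
Here the determinant is 135.
Nonzero, so no common point exists.

No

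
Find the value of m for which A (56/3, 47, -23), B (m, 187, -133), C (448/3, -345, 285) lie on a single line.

-28

Direction AC = (392/3, -392, 308). From the y-coordinate of B, the parameter along the line is τ = (187 − 47)/(-392) = -5/14.
Then m = 56/3 + (-5/14)·(392/3) = -28.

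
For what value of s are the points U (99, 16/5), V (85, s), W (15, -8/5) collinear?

12/5

The three points are collinear iff det[UV; UW] = 0.
This determinant is linear in s: (84)s + (-1008/5) = 0, so s = 12/5.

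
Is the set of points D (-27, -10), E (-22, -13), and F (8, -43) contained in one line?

No

DE = (5, -3), DF = (35, -33).
det[DE; DF] = (5)(-33) − (-3)(35) = -60.
The determinant is nonzero, so they are not collinear.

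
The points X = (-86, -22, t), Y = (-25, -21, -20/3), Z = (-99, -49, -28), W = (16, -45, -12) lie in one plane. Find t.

Coplanarity ⇔ det[XY; XZ; XW] = 0.
Expanding, this is linear in t: (-2924)t + (-128656/3) = 0.
So t = -44/3.

-44/3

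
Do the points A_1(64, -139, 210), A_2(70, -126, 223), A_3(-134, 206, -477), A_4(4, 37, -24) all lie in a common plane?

The four points are coplanar iff the 3×3 determinant with rows A_1A_2, A_1A_3, A_1A_4 is zero.
Rows: (6, 13, 13), (-198, 345, -687), (-60, 176, -234).
Expanding along the first row: (6)(40182) − (13)(5112) + (13)(-14148) = -9288.
Nonzero ⇒ not coplanar.

No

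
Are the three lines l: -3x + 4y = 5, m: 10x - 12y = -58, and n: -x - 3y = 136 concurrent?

Yes

The three lines meet at one point iff the augmented coefficient matrix [aᵢ bᵢ cᵢ] has rank < 3, i.e. its determinant vanishes.
Here the determinant is 0.
It vanishes, so the lines are concurrent at (-43, -31).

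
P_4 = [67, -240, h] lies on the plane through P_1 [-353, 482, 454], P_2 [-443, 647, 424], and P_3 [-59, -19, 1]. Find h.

-102

Coplanarity requires P_1P_2 · (P_1P_3 × P_1P_4) = 0.
P_1P_2 = (-90, 165, -30), P_1P_3 = (294, -501, -453); the triple product is linear in h with coefficient -3420 and constant term -348840.
Setting it to zero: h = -102.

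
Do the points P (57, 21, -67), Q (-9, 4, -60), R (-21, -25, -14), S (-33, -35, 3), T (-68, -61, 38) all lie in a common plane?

The plane through P, Q, R has normal n = PQ × PR = (-579, 2952, 1710) and equation n·X = -85581.
Checking the remaining points: n·S = -79083, n·T = -75720.
Since n·S = -79083 ≠ -85581, S is off the plane and the points are not all coplanar.

No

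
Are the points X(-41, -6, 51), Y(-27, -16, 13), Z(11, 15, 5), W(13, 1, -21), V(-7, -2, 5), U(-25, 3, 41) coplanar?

Yes

The plane through X, Y, Z has normal n = XY × XZ = (1258, -1332, 814) and equation n·P = -2072.
Checking the remaining points: n·W = -2072, n·V = -2072, n·U = -2072.
All equal -2072, so all 6 points lie in one plane.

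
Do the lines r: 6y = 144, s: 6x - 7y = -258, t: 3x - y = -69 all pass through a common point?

Yes

Lines aᵢx + bᵢy = cᵢ with pairwise distinct directions are concurrent exactly when det[aᵢ bᵢ cᵢ] = 0.
Here the determinant is 0.
It vanishes, so the lines are concurrent at (-15, 24).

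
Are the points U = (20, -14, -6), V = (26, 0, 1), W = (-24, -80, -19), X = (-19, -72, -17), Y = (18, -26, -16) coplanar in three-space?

The plane through U, V, W has normal n = UV × UW = (280, -230, 220) and equation n·P = 7500.
Checking the remaining points: n·X = 7500, n·Y = 7500.
All equal 7500, so all 5 points lie in one plane.

Yes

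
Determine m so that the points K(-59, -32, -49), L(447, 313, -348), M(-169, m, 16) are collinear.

Collinearity requires KL × KM = 0; each component is linear in m.
The x-component gives (299)m + (31993) = 0, so m = -107.
The remaining components then also vanish.

-107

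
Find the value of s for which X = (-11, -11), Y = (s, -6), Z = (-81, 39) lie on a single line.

The three points are collinear iff det[XY; XZ] = 0.
This determinant is linear in s: (50)s + (900) = 0, so s = -18.

-18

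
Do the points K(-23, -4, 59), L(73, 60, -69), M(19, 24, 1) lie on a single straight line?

No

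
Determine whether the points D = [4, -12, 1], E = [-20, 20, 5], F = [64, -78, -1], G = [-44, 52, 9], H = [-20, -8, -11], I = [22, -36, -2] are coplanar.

Yes

The plane through D, E, F has normal n = DE × DF = (200, 192, -336) and equation n·P = -1840.
Checking the remaining points: n·G = -1840, n·H = -1840, n·I = -1840.
All equal -1840, so all 6 points lie in one plane.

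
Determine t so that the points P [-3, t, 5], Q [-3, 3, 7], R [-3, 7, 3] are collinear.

Collinearity requires PQ × PR = 0; each component is linear in t.
The x-component gives (4)t + (-20) = 0, so t = 5.
The remaining components then also vanish.

5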